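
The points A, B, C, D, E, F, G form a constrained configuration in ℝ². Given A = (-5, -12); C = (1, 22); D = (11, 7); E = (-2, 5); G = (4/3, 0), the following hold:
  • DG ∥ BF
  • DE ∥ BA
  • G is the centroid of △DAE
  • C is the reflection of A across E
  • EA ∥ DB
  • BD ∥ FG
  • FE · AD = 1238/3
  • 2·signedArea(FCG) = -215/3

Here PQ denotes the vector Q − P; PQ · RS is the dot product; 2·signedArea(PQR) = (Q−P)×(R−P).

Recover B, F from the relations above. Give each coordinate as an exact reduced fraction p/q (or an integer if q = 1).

B = (8, -10)
F = (-5/3, -17)

1. B_x = 8  [DE ∥ BA ∩ EA ∥ DB]
2. B_y = -10  [DE ∥ BA ∩ EA ∥ DB]
   → B = (8, -10)
3. F_x = -5/3  [BD ∥ FG ∩ DG ∥ BF]
4. F_y = -17  [BD ∥ FG ∩ DG ∥ BF]
   → F = (-5/3, -17)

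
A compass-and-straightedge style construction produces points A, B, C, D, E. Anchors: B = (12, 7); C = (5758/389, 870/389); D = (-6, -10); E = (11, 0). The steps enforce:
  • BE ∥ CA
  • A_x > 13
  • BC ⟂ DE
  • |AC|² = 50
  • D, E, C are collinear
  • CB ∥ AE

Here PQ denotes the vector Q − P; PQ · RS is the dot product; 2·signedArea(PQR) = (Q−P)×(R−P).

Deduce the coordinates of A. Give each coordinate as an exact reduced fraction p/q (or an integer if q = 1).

A = (5369/389, -1853/389)

1. A_x = 5369/389  [CB ∥ AE ∩ BE ∥ CA]
2. A_y = -1853/389  [CB ∥ AE ∩ BE ∥ CA]
   → A = (5369/389, -1853/389)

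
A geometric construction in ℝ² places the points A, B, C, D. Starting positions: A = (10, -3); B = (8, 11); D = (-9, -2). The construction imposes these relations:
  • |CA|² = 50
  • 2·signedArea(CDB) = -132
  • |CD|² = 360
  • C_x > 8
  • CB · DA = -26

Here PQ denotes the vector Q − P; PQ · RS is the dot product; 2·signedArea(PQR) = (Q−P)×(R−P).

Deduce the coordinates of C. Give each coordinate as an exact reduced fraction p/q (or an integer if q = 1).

C = (9, 4)

1. C_x = 9  [2·signedArea(CDB) = -132 ∩ CB · DA = -26]
2. C_y = 4  [2·signedArea(CDB) = -132 ∩ CB · DA = -26]
   → C = (9, 4)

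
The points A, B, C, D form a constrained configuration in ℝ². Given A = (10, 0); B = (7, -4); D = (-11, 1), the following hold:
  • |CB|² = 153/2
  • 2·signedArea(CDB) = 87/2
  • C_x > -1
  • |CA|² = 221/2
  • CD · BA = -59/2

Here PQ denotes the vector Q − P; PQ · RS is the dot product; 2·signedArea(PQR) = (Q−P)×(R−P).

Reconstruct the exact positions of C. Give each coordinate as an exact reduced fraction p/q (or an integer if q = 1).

1. C_x = -1/2  [2·signedArea(CDB) = 87/2 ∩ CD · BA = -59/2]
2. C_y = 1/2  [2·signedArea(CDB) = 87/2 ∩ CD · BA = -59/2]
   → C = (-1/2, 1/2)

C = (-1/2, 1/2)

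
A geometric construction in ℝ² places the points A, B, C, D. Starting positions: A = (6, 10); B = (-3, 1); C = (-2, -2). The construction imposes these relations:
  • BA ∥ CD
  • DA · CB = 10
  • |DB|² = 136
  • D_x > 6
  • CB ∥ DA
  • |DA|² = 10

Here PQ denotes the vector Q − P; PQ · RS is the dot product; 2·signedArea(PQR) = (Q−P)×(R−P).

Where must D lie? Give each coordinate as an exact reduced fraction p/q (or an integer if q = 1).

D = (7, 7)

1. D_x = 7  [CB ∥ DA ∩ BA ∥ CD]
2. D_y = 7  [CB ∥ DA ∩ BA ∥ CD]
   → D = (7, 7)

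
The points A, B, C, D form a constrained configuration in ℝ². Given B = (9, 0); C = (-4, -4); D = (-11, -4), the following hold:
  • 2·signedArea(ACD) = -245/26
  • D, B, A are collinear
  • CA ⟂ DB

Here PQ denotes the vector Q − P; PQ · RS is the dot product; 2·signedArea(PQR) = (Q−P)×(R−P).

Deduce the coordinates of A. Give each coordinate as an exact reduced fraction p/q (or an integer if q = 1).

1. A_x = -111/26  [D, B, A are collinear ∩ CA ⟂ DB]
2. A_y = -69/26  [D, B, A are collinear ∩ CA ⟂ DB]
   → A = (-111/26, -69/26)

A = (-111/26, -69/26)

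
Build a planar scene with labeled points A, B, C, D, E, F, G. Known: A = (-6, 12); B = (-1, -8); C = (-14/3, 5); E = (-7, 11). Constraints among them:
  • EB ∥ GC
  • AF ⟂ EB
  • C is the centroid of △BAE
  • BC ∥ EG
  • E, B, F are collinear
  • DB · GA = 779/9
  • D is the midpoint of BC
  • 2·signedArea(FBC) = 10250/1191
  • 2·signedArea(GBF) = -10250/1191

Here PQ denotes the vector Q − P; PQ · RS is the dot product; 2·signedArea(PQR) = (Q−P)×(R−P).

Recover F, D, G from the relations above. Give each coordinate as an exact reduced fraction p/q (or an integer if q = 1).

D = (-17/6, -3/2)
F = (-2857/397, 4614/397)
G = (-32/3, 24)

1. F_x = -2857/397  [E, B, F are collinear ∩ AF ⟂ EB]
2. F_y = 4614/397  [E, B, F are collinear ∩ AF ⟂ EB]
   → F = (-2857/397, 4614/397)
3. D_x = -17/6  [D is the midpoint of BC]
4. D_y = -3/2  [D is the midpoint of BC]
   → D = (-17/6, -3/2)
5. G_x = -32/3  [EB ∥ GC ∩ BC ∥ EG]
6. G_y = 24  [EB ∥ GC ∩ BC ∥ EG]
   → G = (-32/3, 24)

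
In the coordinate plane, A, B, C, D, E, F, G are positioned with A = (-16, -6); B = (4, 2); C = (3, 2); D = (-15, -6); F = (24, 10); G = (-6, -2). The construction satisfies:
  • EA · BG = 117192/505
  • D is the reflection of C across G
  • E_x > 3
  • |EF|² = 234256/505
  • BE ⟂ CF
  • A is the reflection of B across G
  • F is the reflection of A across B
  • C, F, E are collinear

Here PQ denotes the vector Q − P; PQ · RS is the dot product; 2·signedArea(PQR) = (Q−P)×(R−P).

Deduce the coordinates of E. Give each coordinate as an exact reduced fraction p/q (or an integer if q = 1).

E = (1956/505, 1178/505)

1. E_x = 1956/505  [C, F, E are collinear ∩ BE ⟂ CF]
2. E_y = 1178/505  [C, F, E are collinear ∩ BE ⟂ CF]
   → E = (1956/505, 1178/505)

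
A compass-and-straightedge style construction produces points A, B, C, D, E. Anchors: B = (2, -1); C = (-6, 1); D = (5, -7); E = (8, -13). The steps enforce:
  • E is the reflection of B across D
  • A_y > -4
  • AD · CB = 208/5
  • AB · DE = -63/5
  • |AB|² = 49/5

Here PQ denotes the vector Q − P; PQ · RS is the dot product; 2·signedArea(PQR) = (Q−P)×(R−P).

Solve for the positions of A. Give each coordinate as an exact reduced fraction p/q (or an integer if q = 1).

1. A_x = 3/5  [AB · DE = -63/5 ∩ AD · CB = 208/5]
2. A_y = -19/5  [AB · DE = -63/5 ∩ AD · CB = 208/5]
   → A = (3/5, -19/5)

A = (3/5, -19/5)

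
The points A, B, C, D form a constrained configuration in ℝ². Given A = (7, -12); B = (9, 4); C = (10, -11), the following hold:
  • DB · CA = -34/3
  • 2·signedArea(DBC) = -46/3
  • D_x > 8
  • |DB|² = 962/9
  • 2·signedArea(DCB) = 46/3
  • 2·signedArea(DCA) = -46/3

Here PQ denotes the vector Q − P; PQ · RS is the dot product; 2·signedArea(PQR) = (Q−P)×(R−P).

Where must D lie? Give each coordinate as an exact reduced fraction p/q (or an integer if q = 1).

1. D_x = 26/3  [2·signedArea(DCB) = 46/3 ∩ DB · CA = -34/3]
2. D_y = -19/3  [2·signedArea(DCB) = 46/3 ∩ DB · CA = -34/3]
   → D = (26/3, -19/3)

D = (26/3, -19/3)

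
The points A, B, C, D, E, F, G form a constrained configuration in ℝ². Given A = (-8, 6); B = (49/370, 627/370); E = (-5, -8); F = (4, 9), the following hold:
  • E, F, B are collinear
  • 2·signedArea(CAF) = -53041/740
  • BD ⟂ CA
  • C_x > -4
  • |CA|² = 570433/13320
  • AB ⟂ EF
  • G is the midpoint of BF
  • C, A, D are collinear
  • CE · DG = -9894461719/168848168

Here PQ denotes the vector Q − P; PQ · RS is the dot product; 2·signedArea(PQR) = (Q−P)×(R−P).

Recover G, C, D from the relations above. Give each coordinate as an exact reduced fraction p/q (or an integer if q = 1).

1. G_x = 1529/740  [G is the midpoint of BF]
2. G_y = 3957/740  [G is the midpoint of BF]
   → G = (1529/740, 3957/740)
3. C_x = -2697/740  [line -3·x + 12·y + -17999/740 = 0 ∩ |CA|² = 570433/13320]
4. C_y = 2477/2220  [line -3·x + 12·y + -17999/740 = 0 ∩ |CA|² = 570433/13320]
   → C = (-2697/740, 2477/2220)
5. D_x = -238400638/105530105  [CE · DG = -9894461719/168848168 ∩ C, A, D are collinear]
6. D_y = -46220064/105530105  [CE · DG = -9894461719/168848168 ∩ C, A, D are collinear]
   → D = (-238400638/105530105, -46220064/105530105)

C = (-2697/740, 2477/2220)
D = (-238400638/105530105, -46220064/105530105)
G = (1529/740, 3957/740)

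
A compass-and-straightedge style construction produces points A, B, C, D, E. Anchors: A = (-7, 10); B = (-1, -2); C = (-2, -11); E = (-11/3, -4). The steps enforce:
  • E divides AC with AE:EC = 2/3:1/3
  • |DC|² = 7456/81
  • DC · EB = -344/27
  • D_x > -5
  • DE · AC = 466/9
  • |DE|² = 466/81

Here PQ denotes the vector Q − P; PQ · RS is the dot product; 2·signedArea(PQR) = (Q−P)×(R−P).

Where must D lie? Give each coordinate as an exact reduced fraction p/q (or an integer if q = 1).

D = (-38/9, -5/3)

1. D_x = -38/9  [DC · EB = -344/27 ∩ DE · AC = 466/9]
2. D_y = -5/3  [DC · EB = -344/27 ∩ DE · AC = 466/9]
   → D = (-38/9, -5/3)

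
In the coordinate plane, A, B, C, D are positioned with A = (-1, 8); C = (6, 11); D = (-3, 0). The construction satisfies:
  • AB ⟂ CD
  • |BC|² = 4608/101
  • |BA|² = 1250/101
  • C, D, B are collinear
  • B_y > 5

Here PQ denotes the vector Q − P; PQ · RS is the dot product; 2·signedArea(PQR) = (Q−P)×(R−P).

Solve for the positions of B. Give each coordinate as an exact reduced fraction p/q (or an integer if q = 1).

1. B_x = 174/101  [C, D, B are collinear ∩ AB ⟂ CD]
2. B_y = 583/101  [C, D, B are collinear ∩ AB ⟂ CD]
   → B = (174/101, 583/101)

B = (174/101, 583/101)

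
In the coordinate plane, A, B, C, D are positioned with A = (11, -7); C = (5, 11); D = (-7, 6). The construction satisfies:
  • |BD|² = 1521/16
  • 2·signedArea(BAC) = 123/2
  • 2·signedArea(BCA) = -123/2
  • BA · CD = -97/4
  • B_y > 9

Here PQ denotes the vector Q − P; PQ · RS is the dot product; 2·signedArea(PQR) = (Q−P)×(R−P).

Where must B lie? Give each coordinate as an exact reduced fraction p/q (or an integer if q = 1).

1. B_x = 2  [2·signedArea(BCA) = -123/2 ∩ BA · CD = -97/4]
2. B_y = 39/4  [2·signedArea(BCA) = -123/2 ∩ BA · CD = -97/4]
   → B = (2, 39/4)

B = (2, 39/4)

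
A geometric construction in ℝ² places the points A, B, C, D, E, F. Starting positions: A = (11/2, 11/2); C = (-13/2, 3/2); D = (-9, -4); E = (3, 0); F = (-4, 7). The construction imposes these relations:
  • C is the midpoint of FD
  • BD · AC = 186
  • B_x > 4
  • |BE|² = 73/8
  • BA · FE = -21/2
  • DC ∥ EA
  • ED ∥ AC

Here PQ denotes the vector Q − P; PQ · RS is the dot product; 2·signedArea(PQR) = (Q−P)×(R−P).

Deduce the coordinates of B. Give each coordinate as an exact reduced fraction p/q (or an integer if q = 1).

1. B_x = 17/4  [BA · FE = -21/2 ∩ BD · AC = 186]
2. B_y = 11/4  [BA · FE = -21/2 ∩ BD · AC = 186]
   → B = (17/4, 11/4)

B = (17/4, 11/4)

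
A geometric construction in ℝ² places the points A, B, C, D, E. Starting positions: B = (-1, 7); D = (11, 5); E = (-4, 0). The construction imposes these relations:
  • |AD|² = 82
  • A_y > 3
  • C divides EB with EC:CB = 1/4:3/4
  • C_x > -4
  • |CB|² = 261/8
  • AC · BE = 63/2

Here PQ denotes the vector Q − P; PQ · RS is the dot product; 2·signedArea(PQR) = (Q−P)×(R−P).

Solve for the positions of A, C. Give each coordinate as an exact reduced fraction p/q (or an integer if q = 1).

A = (2, 4)
C = (-13/4, 7/4)

1. C_x = -13/4  [C divides EB with EC:CB = 1/4:3/4]
2. C_y = 7/4  [C divides EB with EC:CB = 1/4:3/4]
   → C = (-13/4, 7/4)
3. A_x = 2  [line 3·x + 7·y + -34 = 0 ∩ |AD|² = 82]
4. A_y = 4  [line 3·x + 7·y + -34 = 0 ∩ |AD|² = 82]
   → A = (2, 4)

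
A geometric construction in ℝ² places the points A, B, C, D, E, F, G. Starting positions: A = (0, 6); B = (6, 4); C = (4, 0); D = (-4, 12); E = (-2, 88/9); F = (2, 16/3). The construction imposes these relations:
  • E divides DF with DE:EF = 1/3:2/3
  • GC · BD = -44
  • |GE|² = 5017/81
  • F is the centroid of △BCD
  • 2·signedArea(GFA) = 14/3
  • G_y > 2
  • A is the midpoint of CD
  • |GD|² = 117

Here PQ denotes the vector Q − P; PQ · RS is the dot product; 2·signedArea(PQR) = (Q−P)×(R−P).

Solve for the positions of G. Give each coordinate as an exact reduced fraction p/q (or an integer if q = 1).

1. G_x = 2  [GC · BD = -44 ∩ 2·signedArea(GFA) = 14/3]
2. G_y = 3  [GC · BD = -44 ∩ 2·signedArea(GFA) = 14/3]
   → G = (2, 3)

G = (2, 3)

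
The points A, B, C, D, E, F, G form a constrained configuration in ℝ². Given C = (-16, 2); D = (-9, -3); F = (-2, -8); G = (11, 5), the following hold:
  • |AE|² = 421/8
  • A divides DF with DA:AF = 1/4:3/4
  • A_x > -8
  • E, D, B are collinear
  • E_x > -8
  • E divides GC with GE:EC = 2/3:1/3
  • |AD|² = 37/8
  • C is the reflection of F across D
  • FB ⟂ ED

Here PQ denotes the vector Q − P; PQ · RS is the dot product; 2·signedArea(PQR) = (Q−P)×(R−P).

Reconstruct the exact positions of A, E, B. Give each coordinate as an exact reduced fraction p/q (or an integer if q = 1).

1. A_x = -29/4  [A divides DF with DA:AF = 1/4:3/4]
2. A_y = -17/4  [A divides DF with DA:AF = 1/4:3/4]
   → A = (-29/4, -17/4)
3. E_x = -7  [E divides GC with GE:EC = 2/3:1/3]
4. E_y = 3  [E divides GC with GE:EC = 2/3:1/3]
   → E = (-7, 3)
5. B_x = -49/5  [E, D, B are collinear ∩ FB ⟂ ED]
6. B_y = -27/5  [E, D, B are collinear ∩ FB ⟂ ED]
   → B = (-49/5, -27/5)

A = (-29/4, -17/4)
B = (-49/5, -27/5)
E = (-7, 3)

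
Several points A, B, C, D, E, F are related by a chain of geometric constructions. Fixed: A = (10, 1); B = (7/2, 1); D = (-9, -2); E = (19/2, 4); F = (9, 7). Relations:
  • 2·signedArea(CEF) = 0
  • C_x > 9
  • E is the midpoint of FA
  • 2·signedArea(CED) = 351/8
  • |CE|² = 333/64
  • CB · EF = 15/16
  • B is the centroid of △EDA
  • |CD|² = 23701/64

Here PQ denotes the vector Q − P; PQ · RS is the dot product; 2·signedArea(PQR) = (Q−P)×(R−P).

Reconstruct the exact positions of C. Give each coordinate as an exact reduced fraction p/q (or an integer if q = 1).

1. C_x = 79/8  [2·signedArea(CEF) = 0 ∩ 2·signedArea(CED) = 351/8]
2. C_y = 7/4  [2·signedArea(CEF) = 0 ∩ 2·signedArea(CED) = 351/8]
   → C = (79/8, 7/4)

C = (79/8, 7/4)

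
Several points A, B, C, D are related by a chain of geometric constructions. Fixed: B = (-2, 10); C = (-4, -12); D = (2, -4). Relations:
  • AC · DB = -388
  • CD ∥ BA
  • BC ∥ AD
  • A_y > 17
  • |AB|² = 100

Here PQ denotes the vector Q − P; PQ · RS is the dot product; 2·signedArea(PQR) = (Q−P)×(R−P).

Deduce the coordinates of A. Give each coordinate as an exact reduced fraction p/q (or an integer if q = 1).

1. A_x = 4  [BC ∥ AD ∩ CD ∥ BA]
2. A_y = 18  [BC ∥ AD ∩ CD ∥ BA]
   → A = (4, 18)

A = (4, 18)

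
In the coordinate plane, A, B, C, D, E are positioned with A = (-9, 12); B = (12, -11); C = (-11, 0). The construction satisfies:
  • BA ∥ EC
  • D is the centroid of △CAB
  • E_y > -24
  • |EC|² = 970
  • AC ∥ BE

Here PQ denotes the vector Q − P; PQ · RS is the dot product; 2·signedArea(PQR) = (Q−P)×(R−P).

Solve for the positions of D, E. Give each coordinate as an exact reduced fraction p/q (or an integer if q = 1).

1. D_x = -8/3  [D is the centroid of △CAB]
2. D_y = 1/3  [D is the centroid of △CAB]
   → D = (-8/3, 1/3)
3. E_x = 10  [BA ∥ EC ∩ AC ∥ BE]
4. E_y = -23  [BA ∥ EC ∩ AC ∥ BE]
   → E = (10, -23)

D = (-8/3, 1/3)
E = (10, -23)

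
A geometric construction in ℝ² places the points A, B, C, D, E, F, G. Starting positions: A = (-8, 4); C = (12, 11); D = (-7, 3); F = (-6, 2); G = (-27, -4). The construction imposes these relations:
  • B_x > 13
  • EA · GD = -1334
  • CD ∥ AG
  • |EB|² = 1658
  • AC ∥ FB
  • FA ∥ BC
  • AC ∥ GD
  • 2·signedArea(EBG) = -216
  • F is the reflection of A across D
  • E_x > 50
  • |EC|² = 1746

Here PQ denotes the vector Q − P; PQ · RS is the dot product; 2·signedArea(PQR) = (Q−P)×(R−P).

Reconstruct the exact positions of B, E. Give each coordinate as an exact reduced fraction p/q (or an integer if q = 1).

1. B_x = 14  [FA ∥ BC ∩ AC ∥ FB]
2. B_y = 9  [FA ∥ BC ∩ AC ∥ FB]
   → B = (14, 9)
3. E_x = 51  [EA · GD = -1334 ∩ 2·signedArea(EBG) = -216]
4. E_y = 26  [EA · GD = -1334 ∩ 2·signedArea(EBG) = -216]
   → E = (51, 26)

B = (14, 9)
E = (51, 26)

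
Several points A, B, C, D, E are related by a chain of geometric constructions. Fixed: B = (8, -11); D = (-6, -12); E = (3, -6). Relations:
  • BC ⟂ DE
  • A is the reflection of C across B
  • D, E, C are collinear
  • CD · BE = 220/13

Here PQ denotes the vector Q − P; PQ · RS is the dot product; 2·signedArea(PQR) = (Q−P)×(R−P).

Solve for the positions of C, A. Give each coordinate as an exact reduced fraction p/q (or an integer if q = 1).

A = (154/13, -218/13)
C = (54/13, -68/13)

1. C_x = 54/13  [D, E, C are collinear ∩ BC ⟂ DE]
2. C_y = -68/13  [D, E, C are collinear ∩ BC ⟂ DE]
   → C = (54/13, -68/13)
3. A_x = 154/13  [A is the reflection of C across B]
4. A_y = -218/13  [A is the reflection of C across B]
   → A = (154/13, -218/13)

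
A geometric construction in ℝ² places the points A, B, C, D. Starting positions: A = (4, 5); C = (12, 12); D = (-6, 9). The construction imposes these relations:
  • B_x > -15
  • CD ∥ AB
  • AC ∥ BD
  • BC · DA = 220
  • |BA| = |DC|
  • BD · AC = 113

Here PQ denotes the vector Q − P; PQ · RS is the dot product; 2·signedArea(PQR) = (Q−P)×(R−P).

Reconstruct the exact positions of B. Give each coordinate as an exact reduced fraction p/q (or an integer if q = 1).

1. B_x = -14  [AC ∥ BD ∩ CD ∥ AB]
2. B_y = 2  [AC ∥ BD ∩ CD ∥ AB]
   → B = (-14, 2)

B = (-14, 2)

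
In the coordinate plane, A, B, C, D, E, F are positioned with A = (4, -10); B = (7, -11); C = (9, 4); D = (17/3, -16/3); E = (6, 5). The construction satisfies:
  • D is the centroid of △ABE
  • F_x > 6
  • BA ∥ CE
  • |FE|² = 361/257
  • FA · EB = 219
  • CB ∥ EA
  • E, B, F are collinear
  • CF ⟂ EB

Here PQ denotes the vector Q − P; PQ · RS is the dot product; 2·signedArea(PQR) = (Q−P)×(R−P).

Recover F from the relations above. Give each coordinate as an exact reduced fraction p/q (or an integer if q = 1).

F = (1561/257, 981/257)

1. F_x = 1561/257  [E, B, F are collinear ∩ CF ⟂ EB]
2. F_y = 981/257  [E, B, F are collinear ∩ CF ⟂ EB]
   → F = (1561/257, 981/257)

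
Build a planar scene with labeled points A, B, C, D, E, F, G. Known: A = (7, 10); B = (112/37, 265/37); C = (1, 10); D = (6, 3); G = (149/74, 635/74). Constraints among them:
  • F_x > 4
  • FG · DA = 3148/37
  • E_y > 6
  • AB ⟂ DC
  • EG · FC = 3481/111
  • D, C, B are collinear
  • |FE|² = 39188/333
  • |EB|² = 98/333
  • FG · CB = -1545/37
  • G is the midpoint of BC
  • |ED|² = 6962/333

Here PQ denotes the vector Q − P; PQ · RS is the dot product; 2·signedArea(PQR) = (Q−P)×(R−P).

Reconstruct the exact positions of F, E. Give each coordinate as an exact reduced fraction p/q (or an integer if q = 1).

E = (371/111, 746/111)
F = (5, -4)

1. F_x = 5  [FG · CB = -1545/37 ∩ FG · DA = 3148/37]
2. F_y = -4  [FG · CB = -1545/37 ∩ FG · DA = 3148/37]
   → F = (5, -4)
3. E_x = 371/111  [line 4·x + -14·y + 8960/111 = 0 ∩ |FE|² = 39188/333]
4. E_y = 746/111  [line 4·x + -14·y + 8960/111 = 0 ∩ |FE|² = 39188/333]
   → E = (371/111, 746/111)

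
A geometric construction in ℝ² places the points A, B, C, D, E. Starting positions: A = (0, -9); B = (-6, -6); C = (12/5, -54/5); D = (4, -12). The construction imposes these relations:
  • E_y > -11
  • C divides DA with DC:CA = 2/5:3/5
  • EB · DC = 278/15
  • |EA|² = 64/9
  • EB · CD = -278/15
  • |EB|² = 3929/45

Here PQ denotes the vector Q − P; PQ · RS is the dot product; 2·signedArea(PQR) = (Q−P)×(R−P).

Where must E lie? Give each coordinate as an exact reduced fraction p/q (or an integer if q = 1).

E = (32/15, -53/5)

1. E_x = 32/15  [line -8/5·x + 6/5·y + 242/15 = 0 ∩ |EB|² = 3929/45]
2. E_y = -53/5  [line -8/5·x + 6/5·y + 242/15 = 0 ∩ |EB|² = 3929/45]
   → E = (32/15, -53/5)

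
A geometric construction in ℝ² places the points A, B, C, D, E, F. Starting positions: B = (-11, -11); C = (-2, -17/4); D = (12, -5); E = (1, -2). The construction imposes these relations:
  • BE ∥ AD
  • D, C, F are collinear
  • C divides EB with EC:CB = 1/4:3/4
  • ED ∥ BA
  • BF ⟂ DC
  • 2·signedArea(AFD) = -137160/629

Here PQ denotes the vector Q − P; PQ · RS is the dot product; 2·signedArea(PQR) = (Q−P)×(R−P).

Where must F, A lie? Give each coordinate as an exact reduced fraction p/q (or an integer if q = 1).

1. F_x = -6676/629  [D, C, F are collinear ∩ BF ⟂ DC]
2. F_y = -2383/629  [D, C, F are collinear ∩ BF ⟂ DC]
   → F = (-6676/629, -2383/629)
3. A_x = 0  [BE ∥ AD ∩ ED ∥ BA]
4. A_y = -14  [BE ∥ AD ∩ ED ∥ BA]
   → A = (0, -14)

A = (0, -14)
F = (-6676/629, -2383/629)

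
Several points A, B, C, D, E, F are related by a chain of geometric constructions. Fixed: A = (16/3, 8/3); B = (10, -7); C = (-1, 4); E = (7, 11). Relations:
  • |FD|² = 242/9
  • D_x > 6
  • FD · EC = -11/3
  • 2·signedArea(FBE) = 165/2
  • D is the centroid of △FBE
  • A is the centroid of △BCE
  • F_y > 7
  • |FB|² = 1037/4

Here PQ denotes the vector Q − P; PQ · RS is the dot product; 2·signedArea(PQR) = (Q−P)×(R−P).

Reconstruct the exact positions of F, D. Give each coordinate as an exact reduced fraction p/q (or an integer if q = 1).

D = (20/3, 23/6)
F = (3, 15/2)

1. F_x = 3  [line -18·x + -3·y + 153/2 = 0 ∩ |FB|² = 1037/4]
2. F_y = 15/2  [line -18·x + -3·y + 153/2 = 0 ∩ |FB|² = 1037/4]
   → F = (3, 15/2)
3. D_x = 20/3  [FD · EC = -11/3 ∩ D is the centroid of △FBE]
4. D_y = 23/6  [FD · EC = -11/3 ∩ D is the centroid of △FBE]
   → D = (20/3, 23/6)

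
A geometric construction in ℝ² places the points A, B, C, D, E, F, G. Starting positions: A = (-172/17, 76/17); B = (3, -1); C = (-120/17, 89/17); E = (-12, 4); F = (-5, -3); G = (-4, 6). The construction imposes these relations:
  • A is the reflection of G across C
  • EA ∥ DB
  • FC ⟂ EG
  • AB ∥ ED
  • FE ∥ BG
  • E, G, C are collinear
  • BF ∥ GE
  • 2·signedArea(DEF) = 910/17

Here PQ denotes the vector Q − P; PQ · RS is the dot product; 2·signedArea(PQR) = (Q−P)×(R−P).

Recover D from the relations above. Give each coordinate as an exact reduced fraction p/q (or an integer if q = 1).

1. D_x = 19/17  [EA ∥ DB ∩ AB ∥ ED]
2. D_y = -25/17  [EA ∥ DB ∩ AB ∥ ED]
   → D = (19/17, -25/17)

D = (19/17, -25/17)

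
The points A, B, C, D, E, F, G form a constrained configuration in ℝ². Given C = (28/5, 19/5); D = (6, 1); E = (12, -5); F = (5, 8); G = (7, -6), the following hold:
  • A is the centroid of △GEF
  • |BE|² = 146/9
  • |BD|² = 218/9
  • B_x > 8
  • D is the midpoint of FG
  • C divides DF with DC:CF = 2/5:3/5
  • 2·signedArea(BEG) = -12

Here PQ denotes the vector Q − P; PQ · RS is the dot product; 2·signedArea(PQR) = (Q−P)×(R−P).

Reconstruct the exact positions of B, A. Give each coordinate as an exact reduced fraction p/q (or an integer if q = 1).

1. B_x = 25/3  [line 1·x + -5·y + -25 = 0 ∩ |BD|² = 218/9]
2. B_y = -10/3  [line 1·x + -5·y + -25 = 0 ∩ |BD|² = 218/9]
   → B = (25/3, -10/3)
3. A_x = 8  [A is the centroid of △GEF]
4. A_y = -1  [A is the centroid of △GEF]
   → A = (8, -1)

A = (8, -1)
B = (25/3, -10/3)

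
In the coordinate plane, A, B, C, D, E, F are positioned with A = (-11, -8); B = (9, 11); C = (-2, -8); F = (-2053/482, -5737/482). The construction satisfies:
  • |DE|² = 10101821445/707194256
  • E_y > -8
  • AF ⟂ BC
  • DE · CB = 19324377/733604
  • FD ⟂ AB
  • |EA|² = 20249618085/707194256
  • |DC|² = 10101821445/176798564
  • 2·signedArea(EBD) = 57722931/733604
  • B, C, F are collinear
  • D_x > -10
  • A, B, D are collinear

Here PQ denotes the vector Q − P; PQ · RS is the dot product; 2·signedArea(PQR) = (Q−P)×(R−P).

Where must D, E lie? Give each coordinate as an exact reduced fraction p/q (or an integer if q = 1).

D = (-1725001/183401, -2378837/366802)
E = (-2091803/366802, -5313253/733604)

1. D_x = -1725001/183401  [A, B, D are collinear ∩ FD ⟂ AB]
2. D_y = -2378837/366802  [A, B, D are collinear ∩ FD ⟂ AB]
   → D = (-1725001/183401, -2378837/366802)
3. E_x = -2091803/366802  [2·signedArea(EBD) = 57722931/733604 ∩ DE · CB = 19324377/733604]
4. E_y = -5313253/733604  [2·signedArea(EBD) = 57722931/733604 ∩ DE · CB = 19324377/733604]
   → E = (-2091803/366802, -5313253/733604)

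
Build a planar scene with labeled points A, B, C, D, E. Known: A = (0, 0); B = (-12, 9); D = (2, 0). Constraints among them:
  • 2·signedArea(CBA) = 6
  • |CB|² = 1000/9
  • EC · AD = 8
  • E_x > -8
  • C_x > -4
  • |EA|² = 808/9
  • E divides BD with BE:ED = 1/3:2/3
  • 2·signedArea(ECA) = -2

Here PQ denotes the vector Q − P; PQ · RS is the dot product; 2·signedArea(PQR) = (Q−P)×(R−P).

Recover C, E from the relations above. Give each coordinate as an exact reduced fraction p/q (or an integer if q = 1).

1. C_x = -10/3  [line 9·x + 12·y + -6 = 0 ∩ |CB|² = 1000/9]
2. C_y = 3  [line 9·x + 12·y + -6 = 0 ∩ |CB|² = 1000/9]
   → C = (-10/3, 3)
3. E_x = -22/3  [E divides BD with BE:ED = 1/3:2/3]
4. E_y = 6  [E divides BD with BE:ED = 1/3:2/3]
   → E = (-22/3, 6)

C = (-10/3, 3)
E = (-22/3, 6)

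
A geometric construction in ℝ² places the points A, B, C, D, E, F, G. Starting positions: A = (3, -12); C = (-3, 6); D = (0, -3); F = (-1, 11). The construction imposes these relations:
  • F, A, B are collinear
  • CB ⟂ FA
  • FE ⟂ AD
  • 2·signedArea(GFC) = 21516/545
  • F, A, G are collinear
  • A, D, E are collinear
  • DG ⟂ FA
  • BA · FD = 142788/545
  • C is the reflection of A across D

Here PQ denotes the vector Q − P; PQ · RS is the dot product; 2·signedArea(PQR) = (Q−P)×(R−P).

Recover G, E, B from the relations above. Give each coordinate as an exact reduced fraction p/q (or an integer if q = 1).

1. G_x = 759/545  [F, A, G are collinear ∩ DG ⟂ FA]
2. G_y = -1503/545  [F, A, G are collinear ∩ DG ⟂ FA]
   → G = (759/545, -1503/545)
3. E_x = -43/10  [A, D, E are collinear ∩ FE ⟂ AD]
4. E_y = 99/10  [A, D, E are collinear ∩ FE ⟂ AD]
   → E = (-43/10, 99/10)
5. B_x = -117/545  [F, A, B are collinear ∩ CB ⟂ FA]
6. B_y = 3534/545  [F, A, B are collinear ∩ CB ⟂ FA]
   → B = (-117/545, 3534/545)

B = (-117/545, 3534/545)
E = (-43/10, 99/10)
G = (759/545, -1503/545)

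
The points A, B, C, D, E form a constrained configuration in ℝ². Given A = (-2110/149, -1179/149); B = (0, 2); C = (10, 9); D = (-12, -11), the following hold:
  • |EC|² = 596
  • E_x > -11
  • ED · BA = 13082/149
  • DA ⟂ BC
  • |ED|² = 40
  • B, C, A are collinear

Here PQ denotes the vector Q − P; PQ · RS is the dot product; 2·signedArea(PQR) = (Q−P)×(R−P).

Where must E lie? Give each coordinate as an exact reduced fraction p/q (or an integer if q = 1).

E = (-10, -5)

1. E_x = -10  [line 2110/149·x + 1477/149·y + 28485/149 = 0 ∩ |EC|² = 596]
2. E_y = -5  [line 2110/149·x + 1477/149·y + 28485/149 = 0 ∩ |EC|² = 596]
   → E = (-10, -5)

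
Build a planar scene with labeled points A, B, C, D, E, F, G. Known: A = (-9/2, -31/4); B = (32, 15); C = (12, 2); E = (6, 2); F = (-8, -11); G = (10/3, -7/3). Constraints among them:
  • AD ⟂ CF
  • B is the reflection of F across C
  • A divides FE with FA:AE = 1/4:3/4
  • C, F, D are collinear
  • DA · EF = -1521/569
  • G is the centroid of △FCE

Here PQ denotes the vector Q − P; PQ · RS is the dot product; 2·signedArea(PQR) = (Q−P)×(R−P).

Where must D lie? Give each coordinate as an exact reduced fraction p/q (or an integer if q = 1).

D = (-2307/569, -19199/2276)

1. D_x = -2307/569  [C, F, D are collinear ∩ AD ⟂ CF]
2. D_y = -19199/2276  [C, F, D are collinear ∩ AD ⟂ CF]
   → D = (-2307/569, -19199/2276)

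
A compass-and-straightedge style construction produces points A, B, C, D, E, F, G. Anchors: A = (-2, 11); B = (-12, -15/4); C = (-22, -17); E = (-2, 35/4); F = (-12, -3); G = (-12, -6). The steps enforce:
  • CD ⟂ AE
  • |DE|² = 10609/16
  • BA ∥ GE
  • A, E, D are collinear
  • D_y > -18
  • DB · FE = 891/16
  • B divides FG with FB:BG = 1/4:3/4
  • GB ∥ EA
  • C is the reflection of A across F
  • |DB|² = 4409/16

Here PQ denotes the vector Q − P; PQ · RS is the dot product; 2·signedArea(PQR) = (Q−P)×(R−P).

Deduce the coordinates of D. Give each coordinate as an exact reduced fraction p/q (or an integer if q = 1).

1. D_x = -2  [A, E, D are collinear ∩ CD ⟂ AE]
2. D_y = -17  [A, E, D are collinear ∩ CD ⟂ AE]
   → D = (-2, -17)

D = (-2, -17)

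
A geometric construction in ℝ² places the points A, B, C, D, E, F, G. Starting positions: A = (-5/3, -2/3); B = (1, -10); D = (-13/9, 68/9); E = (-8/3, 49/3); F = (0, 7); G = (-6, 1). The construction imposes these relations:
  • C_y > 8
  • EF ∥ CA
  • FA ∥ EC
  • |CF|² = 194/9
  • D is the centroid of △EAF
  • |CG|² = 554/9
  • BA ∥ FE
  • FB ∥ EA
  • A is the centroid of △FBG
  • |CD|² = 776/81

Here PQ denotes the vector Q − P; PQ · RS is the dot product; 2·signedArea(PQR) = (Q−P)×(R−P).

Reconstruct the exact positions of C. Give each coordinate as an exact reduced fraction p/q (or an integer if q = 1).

C = (-13/3, 26/3)

1. C_x = -13/3  [EF ∥ CA ∩ FA ∥ EC]
2. C_y = 26/3  [EF ∥ CA ∩ FA ∥ EC]
   → C = (-13/3, 26/3)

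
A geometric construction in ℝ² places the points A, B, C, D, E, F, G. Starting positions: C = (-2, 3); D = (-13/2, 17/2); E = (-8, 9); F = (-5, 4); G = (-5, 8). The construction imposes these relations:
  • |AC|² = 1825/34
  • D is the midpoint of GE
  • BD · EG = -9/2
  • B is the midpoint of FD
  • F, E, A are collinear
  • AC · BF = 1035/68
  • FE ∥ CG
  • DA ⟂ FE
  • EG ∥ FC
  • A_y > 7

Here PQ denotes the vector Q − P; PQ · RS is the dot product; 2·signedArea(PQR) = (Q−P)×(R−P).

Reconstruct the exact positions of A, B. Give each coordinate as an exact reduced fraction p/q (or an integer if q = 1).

1. A_x = -251/34  [F, E, A are collinear ∩ DA ⟂ FE]
2. A_y = 271/34  [F, E, A are collinear ∩ DA ⟂ FE]
   → A = (-251/34, 271/34)
3. B_x = -23/4  [B is the midpoint of FD]
4. B_y = 25/4  [B is the midpoint of FD]
   → B = (-23/4, 25/4)

A = (-251/34, 271/34)
B = (-23/4, 25/4)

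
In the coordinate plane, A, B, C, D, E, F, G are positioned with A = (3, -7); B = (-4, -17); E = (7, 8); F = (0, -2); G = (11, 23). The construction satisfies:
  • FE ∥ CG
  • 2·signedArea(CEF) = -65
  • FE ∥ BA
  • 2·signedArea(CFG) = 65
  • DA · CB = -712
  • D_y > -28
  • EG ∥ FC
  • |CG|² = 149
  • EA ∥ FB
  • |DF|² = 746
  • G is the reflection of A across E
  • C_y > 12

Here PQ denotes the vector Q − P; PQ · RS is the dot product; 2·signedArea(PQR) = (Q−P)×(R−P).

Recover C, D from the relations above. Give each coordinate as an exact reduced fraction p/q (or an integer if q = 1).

C = (4, 13)
D = (-11, -27)

1. C_x = 4  [FE ∥ CG ∩ EG ∥ FC]
2. C_y = 13  [FE ∥ CG ∩ EG ∥ FC]
   → C = (4, 13)
3. D_x = -11  [line 8·x + 30·y + 898 = 0 ∩ |DF|² = 746]
4. D_y = -27  [line 8·x + 30·y + 898 = 0 ∩ |DF|² = 746]
   → D = (-11, -27)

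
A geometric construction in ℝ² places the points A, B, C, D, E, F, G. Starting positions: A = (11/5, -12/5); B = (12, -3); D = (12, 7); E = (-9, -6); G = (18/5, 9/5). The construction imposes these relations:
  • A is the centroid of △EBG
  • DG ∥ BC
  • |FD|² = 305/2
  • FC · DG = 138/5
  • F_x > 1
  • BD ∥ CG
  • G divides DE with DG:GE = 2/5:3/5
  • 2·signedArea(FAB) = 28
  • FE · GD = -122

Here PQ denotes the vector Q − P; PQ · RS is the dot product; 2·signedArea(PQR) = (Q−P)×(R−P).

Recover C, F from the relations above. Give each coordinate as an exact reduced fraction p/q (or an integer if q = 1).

1. C_x = 18/5  [BD ∥ CG ∩ DG ∥ BC]
2. C_y = -41/5  [BD ∥ CG ∩ DG ∥ BC]
   → C = (18/5, -41/5)
3. F_x = 3/2  [FC · DG = 138/5 ∩ 2·signedArea(FAB) = 28]
4. F_y = 1/2  [FC · DG = 138/5 ∩ 2·signedArea(FAB) = 28]
   → F = (3/2, 1/2)

C = (18/5, -41/5)
F = (3/2, 1/2)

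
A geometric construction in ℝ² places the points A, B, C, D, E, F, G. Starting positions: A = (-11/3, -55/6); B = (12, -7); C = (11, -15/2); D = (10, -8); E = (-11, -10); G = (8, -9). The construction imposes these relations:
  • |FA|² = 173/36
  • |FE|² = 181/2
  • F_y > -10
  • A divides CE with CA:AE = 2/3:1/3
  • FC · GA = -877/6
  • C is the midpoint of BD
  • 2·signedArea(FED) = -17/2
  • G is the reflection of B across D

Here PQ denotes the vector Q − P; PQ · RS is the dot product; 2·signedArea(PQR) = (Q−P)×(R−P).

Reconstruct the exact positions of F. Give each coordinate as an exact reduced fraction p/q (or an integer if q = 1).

1. F_x = -3/2  [2·signedArea(FED) = -17/2 ∩ FC · GA = -877/6]
2. F_y = -19/2  [2·signedArea(FED) = -17/2 ∩ FC · GA = -877/6]
   → F = (-3/2, -19/2)

F = (-3/2, -19/2)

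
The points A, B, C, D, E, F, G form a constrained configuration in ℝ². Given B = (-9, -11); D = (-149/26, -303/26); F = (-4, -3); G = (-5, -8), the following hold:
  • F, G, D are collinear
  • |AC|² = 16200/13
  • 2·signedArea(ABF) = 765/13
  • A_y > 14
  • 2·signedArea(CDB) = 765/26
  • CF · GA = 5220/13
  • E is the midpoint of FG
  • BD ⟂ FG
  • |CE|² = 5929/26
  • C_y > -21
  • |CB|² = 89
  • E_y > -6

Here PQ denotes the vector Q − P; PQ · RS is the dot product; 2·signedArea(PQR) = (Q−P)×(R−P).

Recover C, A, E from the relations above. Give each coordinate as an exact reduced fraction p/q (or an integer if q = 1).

1. E_x = -9/2  [E is the midpoint of FG]
2. E_y = -11/2  [E is the midpoint of FG]
   → E = (-9/2, -11/2)
3. C_x = -97/13  [line -17/26·x + -85/26·y + -1853/26 = 0 ∩ |CE|² = 5929/26]
4. C_y = -264/13  [line -17/26·x + -85/26·y + -1853/26 = 0 ∩ |CE|² = 5929/26]
   → C = (-97/13, -264/13)
5. A_x = -7/13  [CF · GA = 5220/13 ∩ 2·signedArea(ABF) = 765/13]
6. A_y = 186/13  [CF · GA = 5220/13 ∩ 2·signedArea(ABF) = 765/13]
   → A = (-7/13, 186/13)

A = (-7/13, 186/13)
C = (-97/13, -264/13)
E = (-9/2, -11/2)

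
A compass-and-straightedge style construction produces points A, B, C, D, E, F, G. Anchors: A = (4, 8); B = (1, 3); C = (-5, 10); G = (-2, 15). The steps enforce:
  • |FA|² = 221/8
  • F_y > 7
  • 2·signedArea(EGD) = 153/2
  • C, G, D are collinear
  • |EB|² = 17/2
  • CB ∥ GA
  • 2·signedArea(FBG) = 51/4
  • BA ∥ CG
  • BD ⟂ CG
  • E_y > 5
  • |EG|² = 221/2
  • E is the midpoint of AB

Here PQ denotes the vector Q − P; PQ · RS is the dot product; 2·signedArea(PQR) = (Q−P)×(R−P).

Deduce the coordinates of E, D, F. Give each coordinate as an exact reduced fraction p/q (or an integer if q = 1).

D = (-13/2, 15/2)
E = (5/2, 11/2)
F = (-5/4, 31/4)

1. E_x = 5/2  [E is the midpoint of AB]
2. E_y = 11/2  [E is the midpoint of AB]
   → E = (5/2, 11/2)
3. D_x = -13/2  [C, G, D are collinear ∩ BD ⟂ CG]
4. D_y = 15/2  [C, G, D are collinear ∩ BD ⟂ CG]
   → D = (-13/2, 15/2)
5. F_x = -5/4  [line -12·x + -3·y + 33/4 = 0 ∩ |FA|² = 221/8]
6. F_y = 31/4  [line -12·x + -3·y + 33/4 = 0 ∩ |FA|² = 221/8]
   → F = (-5/4, 31/4)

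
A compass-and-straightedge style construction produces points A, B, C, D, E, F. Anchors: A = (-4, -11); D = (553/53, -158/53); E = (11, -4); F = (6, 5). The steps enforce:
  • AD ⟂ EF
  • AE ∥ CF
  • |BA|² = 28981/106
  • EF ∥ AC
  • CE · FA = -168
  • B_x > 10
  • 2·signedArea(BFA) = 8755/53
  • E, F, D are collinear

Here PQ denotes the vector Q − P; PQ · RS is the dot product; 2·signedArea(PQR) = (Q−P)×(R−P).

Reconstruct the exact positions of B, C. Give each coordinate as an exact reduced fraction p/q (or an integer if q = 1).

1. B_x = 1151/106  [line 16·x + -10·y + -11193/53 = 0 ∩ |BA|² = 28981/106]
2. B_y = -397/106  [line 16·x + -10·y + -11193/53 = 0 ∩ |BA|² = 28981/106]
   → B = (1151/106, -397/106)
3. C_x = -9  [AE ∥ CF ∩ EF ∥ AC]
4. C_y = -2  [AE ∥ CF ∩ EF ∥ AC]
   → C = (-9, -2)

B = (1151/106, -397/106)
C = (-9, -2)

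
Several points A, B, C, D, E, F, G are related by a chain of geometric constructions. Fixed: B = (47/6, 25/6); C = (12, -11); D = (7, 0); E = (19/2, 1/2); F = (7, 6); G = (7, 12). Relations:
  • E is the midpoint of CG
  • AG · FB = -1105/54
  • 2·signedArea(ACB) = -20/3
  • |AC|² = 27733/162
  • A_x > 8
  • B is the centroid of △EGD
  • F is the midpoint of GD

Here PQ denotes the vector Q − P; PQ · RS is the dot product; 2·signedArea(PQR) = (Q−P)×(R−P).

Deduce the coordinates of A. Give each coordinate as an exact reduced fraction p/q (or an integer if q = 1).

1. A_x = 161/18  [2·signedArea(ACB) = -20/3 ∩ AG · FB = -1105/54]
2. A_y = 31/18  [2·signedArea(ACB) = -20/3 ∩ AG · FB = -1105/54]
   → A = (161/18, 31/18)

A = (161/18, 31/18)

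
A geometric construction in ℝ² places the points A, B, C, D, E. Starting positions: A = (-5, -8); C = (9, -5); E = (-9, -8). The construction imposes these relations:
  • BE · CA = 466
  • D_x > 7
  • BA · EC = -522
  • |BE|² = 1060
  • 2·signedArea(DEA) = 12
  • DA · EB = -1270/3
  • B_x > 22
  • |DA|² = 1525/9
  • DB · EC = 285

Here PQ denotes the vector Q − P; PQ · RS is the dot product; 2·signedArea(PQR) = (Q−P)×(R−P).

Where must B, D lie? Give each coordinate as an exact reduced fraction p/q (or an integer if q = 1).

B = (23, -2)
D = (23/3, -5)

1. B_x = 23  [BA · EC = -522 ∩ BE · CA = 466]
2. B_y = -2  [BA · EC = -522 ∩ BE · CA = 466]
   → B = (23, -2)
3. D_x = 23/3  [DB · EC = 285 ∩ 2·signedArea(DEA) = 12]
4. D_y = -5  [DB · EC = 285 ∩ 2·signedArea(DEA) = 12]
   → D = (23/3, -5)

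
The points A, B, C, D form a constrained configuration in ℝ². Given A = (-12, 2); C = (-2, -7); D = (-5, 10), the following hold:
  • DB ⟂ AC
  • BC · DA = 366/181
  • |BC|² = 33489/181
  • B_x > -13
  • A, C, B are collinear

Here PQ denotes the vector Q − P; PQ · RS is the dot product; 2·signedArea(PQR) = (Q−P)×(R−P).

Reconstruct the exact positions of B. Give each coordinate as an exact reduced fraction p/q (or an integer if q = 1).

B = (-2192/181, 380/181)

1. B_x = -2192/181  [A, C, B are collinear ∩ DB ⟂ AC]
2. B_y = 380/181  [A, C, B are collinear ∩ DB ⟂ AC]
   → B = (-2192/181, 380/181)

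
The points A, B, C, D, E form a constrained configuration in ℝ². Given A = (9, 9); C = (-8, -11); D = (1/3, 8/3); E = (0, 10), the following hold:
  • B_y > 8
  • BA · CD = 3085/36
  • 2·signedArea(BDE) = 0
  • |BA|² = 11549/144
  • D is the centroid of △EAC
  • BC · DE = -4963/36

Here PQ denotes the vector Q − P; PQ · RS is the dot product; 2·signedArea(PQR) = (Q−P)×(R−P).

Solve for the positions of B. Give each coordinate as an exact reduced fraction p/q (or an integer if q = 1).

1. B_x = 1/12  [2·signedArea(BDE) = 0 ∩ BC · DE = -4963/36]
2. B_y = 49/6  [2·signedArea(BDE) = 0 ∩ BC · DE = -4963/36]
   → B = (1/12, 49/6)

B = (1/12, 49/6)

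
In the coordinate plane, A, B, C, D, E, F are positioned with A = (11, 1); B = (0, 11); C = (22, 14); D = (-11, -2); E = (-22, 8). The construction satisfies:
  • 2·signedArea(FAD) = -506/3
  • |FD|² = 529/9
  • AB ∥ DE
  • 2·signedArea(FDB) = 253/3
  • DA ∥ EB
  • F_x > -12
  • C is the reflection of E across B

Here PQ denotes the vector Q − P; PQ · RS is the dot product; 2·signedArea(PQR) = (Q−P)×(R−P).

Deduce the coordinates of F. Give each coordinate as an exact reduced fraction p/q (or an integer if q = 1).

F = (-11, 17/3)

1. F_x = -11  [2·signedArea(FDB) = 253/3 ∩ 2·signedArea(FAD) = -506/3]
2. F_y = 17/3  [2·signedArea(FDB) = 253/3 ∩ 2·signedArea(FAD) = -506/3]
   → F = (-11, 17/3)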